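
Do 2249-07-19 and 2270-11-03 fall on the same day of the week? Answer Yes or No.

From Jul 19, 2249 to Nov 3, 2270 is 7777 days.
7777 mod 7 = 0, so they are the same weekday.
(Jul 19, 2249 is a Thursday; Nov 3, 2270 is a Thursday.)

Yes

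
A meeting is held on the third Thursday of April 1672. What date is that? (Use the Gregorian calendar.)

April 21, 1672

April 1, 1672 is a Friday.
The first Thursday is therefore April 7 (6 days later).
The third Thursday is 7 + 2×7 = April 21.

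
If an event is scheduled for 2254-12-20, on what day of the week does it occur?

Doomsday rule: the anchor day for the 2200s is Friday. For year 54: 54÷12 = 4 r 6, and 6÷4 = 1, so 4+6+1 = 11.
Friday + 11 ≡ Tuesday — that's 2254's doomsday.
In December the doomsday date is Dec 12.
Dec 20 is 8 days after Dec 12; 8 mod 7 = 1, so Tuesday + 1 = Wednesday.

Wednesday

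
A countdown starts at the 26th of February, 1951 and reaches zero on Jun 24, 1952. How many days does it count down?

484

Feb 26, 1951 → Feb 26, 1952: 365 days.
Feb 26, 1952 → Mar 26, 1952: 29 days (February has 29).
Mar 26, 1952 → Apr 26, 1952: 31 days (March has 31).
Apr 26, 1952 → May 26, 1952: 30 days (April has 30).
May 26, 1952 → Jun 24, 1952: 29 days.
Total: 484 days.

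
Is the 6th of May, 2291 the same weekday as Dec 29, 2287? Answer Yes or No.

From Dec 29, 2287 to May 6, 2291 is 1224 days.
1224 mod 7 = 6, so they are different weekdays.
(Dec 29, 2287 is a Thursday; May 6, 2291 is a Wednesday.)

No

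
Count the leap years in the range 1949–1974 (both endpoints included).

Multiples of 4 in [1949,1974]: 6.
Of those, multiples of 100: 0 (not leap unless ÷400).
Multiples of 400: 0.
Leap years = 6 − 0 + 0 = 6.

6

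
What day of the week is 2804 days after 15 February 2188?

Tuesday

First find the weekday of Feb 15, 2188. Doomsday rule: the anchor day for the 2100s is Sunday. For year 88: 88÷12 = 7 r 4, and 4÷4 = 1, so 7+4+1 = 12.
Sunday + 12 ≡ Friday — that's 2188's doomsday.
In February the doomsday date is Feb 29 (2188 is a leap year (divisible by 4)).
Feb 15 is 14 days before Feb 29; 14 mod 7 = 0, so Friday − 0 = Friday.
2804 mod 7 = 4, so 2804 days after a Friday is Friday + 4 = Tuesday.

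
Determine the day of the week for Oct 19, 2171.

Saturday

Doomsday rule: the anchor day for the 2100s is Sunday. For year 71: 71÷12 = 5 r 11, and 11÷4 = 2, so 5+11+2 = 18.
Sunday + 18 ≡ Thursday — that's 2171's doomsday.
In October the doomsday date is Oct 10.
Oct 19 is 9 days after Oct 10; 9 mod 7 = 2, so Thursday + 2 = Saturday.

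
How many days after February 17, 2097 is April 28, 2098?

435

Feb 17, 2097 → Feb 17, 2098: 365 days.
Feb 17, 2098 → Mar 17, 2098: 28 days (February has 28).
Mar 17, 2098 → Apr 17, 2098: 31 days (March has 31).
Apr 17, 2098 → Apr 28, 2098: 11 days.
Total: 435 days.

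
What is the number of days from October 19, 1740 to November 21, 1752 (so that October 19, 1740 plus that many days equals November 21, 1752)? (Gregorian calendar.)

4416

Oct 19, 1740 → Oct 19, 1741: 365 days.
Oct 19, 1741 → Oct 19, 1742: 365 days.
Oct 19, 1742 → Oct 19, 1743: 365 days.
Oct 19, 1743 → Oct 19, 1744: 366 days (Feb 29, 1744 is in that span).
Oct 19, 1744 → Oct 19, 1745: 365 days.
Oct 19, 1745 → Oct 19, 1746: 365 days.
Oct 19, 1746 → Oct 19, 1747: 365 days.
Oct 19, 1747 → Oct 19, 1748: 366 days (Feb 29, 1748 is in that span).
Oct 19, 1748 → Oct 19, 1749: 365 days.
Oct 19, 1749 → Oct 19, 1750: 365 days.
Oct 19, 1750 → Oct 19, 1751: 365 days.
Oct 19, 1751 → Nov 19, 1751: 31 days (October has 31).
Nov 19, 1751 → Dec 19, 1751: 30 days (November has 30).
Dec 19, 1751 → Jan 19, 1752: 31 days (December has 31).
Jan 19, 1752 → Feb 19, 1752: 31 days (January has 31).
Feb 19, 1752 → Mar 19, 1752: 29 days (February has 29).
Mar 19, 1752 → Apr 19, 1752: 31 days (March has 31).
Apr 19, 1752 → May 19, 1752: 30 days (April has 30).
May 19, 1752 → Jun 19, 1752: 31 days (May has 31).
Jun 19, 1752 → Jul 19, 1752: 30 days (June has 30).
Jul 19, 1752 → Aug 19, 1752: 31 days (July has 31).
Aug 19, 1752 → Sep 19, 1752: 31 days (August has 31).
Sep 19, 1752 → Oct 19, 1752: 30 days (September has 30).
Oct 19, 1752 → Nov 19, 1752: 31 days (October has 31).
Nov 19, 1752 → Nov 21, 1752: 2 days.
Total: 4416 days.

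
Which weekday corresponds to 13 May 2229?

Wednesday

Doomsday rule: the anchor day for the 2200s is Friday. For year 29: 29÷12 = 2 r 5, and 5÷4 = 1, so 2+5+1 = 8.
Friday + 8 ≡ Saturday — that's 2229's doomsday.
In May the doomsday date is May 9.
May 13 is 4 days after May 9; 4 mod 7 = 4, so Saturday + 4 = Wednesday.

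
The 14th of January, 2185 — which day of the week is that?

Doomsday rule: the anchor day for the 2100s is Sunday. For year 85: 85÷12 = 7 r 1, and 1÷4 = 0, so 7+1+0 = 8.
Sunday + 8 ≡ Monday — that's 2185's doomsday.
In January the doomsday date is Jan 3 (2185 is not a leap year).
Jan 14 is 11 days after Jan 3; 11 mod 7 = 4, so Monday + 4 = Friday.

Friday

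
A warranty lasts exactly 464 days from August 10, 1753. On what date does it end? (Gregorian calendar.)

November 17, 1754

+365 (one year) → Aug 10, 1754 (99 left).
Aug has 31 days: +22 → Sep 1, 1754 (77 left).
Sep has 30 days: +30 → Oct 1, 1754 (47 left).
Oct has 31 days: +31 → Nov 1, 1754 (16 left).
+16 → Nov 17, 1754.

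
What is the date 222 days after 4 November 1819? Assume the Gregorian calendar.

June 13, 1820

Nov has 30 days: +27 → Dec 1, 1819 (195 left).
Dec has 31 days: +31 → Jan 1, 1820 (164 left).
Jan has 31 days: +31 → Feb 1, 1820 (133 left).
Feb has 29 days: +29 → Mar 1, 1820 (104 left).
Mar has 31 days: +31 → Apr 1, 1820 (73 left).
Apr has 30 days: +30 → May 1, 1820 (43 left).
May has 31 days: +31 → Jun 1, 1820 (12 left).
+12 → Jun 13, 1820.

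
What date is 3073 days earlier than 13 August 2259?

−365 (one year) → Aug 13, 2258 (2708 left).
−365 (one year) → Aug 13, 2257 (2343 left).
−365 (one year) → Aug 13, 2256 (1978 left).
−366 (one year; includes Feb 29, 2256) → Aug 13, 2255 (1612 left).
−365 (one year) → Aug 13, 2254 (1247 left).
−365 (one year) → Aug 13, 2253 (882 left).
−365 (one year) → Aug 13, 2252 (517 left).
−366 (one year; includes Feb 29, 2252) → Aug 13, 2251 (151 left).
−13 → Jul 31, 2251 (end of Jul, 31 days; 138 left).
−31 → Jun 30, 2251 (end of Jun, 30 days; 107 left).
−30 → May 31, 2251 (end of May, 31 days; 77 left).
−31 → Apr 30, 2251 (end of Apr, 30 days; 46 left).
−30 → Mar 31, 2251 (end of Mar, 31 days; 16 left).
−16 → Mar 15, 2251.

March 15, 2251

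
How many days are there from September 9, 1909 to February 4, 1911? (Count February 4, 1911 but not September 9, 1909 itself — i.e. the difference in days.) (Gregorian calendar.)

Sep 9, 1909 → Sep 9, 1910: 365 days.
Sep 9, 1910 → Oct 9, 1910: 30 days (September has 30).
Oct 9, 1910 → Nov 9, 1910: 31 days (October has 31).
Nov 9, 1910 → Dec 9, 1910: 30 days (November has 30).
Dec 9, 1910 → Jan 9, 1911: 31 days (December has 31).
Jan 9, 1911 → Feb 4, 1911: 26 days.
Total: 513 days.

513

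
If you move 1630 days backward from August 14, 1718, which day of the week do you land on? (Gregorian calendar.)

Monday

First find the weekday of Aug 14, 1718. Doomsday rule: the anchor day for the 1700s is Sunday. For year 18: 18÷12 = 1 r 6, and 6÷4 = 1, so 1+6+1 = 8.
Sunday + 8 ≡ Monday — that's 1718's doomsday.
In August the doomsday date is Aug 8.
Aug 14 is 6 days after Aug 8; 6 mod 7 = 6, so Monday + 6 = Sunday.
1630 mod 7 = 6, so 1630 days before a Sunday is Sunday − 6 = Monday.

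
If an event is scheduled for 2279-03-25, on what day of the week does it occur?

Tuesday

Doomsday rule: the anchor day for the 2200s is Friday. For year 79: 79÷12 = 6 r 7, and 7÷4 = 1, so 6+7+1 = 14.
Friday + 14 ≡ Friday — that's 2279's doomsday.
In March the doomsday date is Mar 14.
Mar 25 is 11 days after Mar 14; 11 mod 7 = 4, so Friday + 4 = Tuesday.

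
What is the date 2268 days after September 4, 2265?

November 20, 2271

+365 (one year) → Sep 4, 2266 (1903 left).
+365 (one year) → Sep 4, 2267 (1538 left).
+366 (one year; includes Feb 29, 2268) → Sep 4, 2268 (1172 left).
+365 (one year) → Sep 4, 2269 (807 left).
+365 (one year) → Sep 4, 2270 (442 left).
+365 (one year) → Sep 4, 2271 (77 left).
Sep has 30 days: +27 → Oct 1, 2271 (50 left).
Oct has 31 days: +31 → Nov 1, 2271 (19 left).
+19 → Nov 20, 2271.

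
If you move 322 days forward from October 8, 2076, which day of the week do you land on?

Thursday

First find the weekday of Oct 8, 2076. Doomsday rule: the anchor day for the 2000s is Tuesday. For year 76: 76÷12 = 6 r 4, and 4÷4 = 1, so 6+4+1 = 11.
Tuesday + 11 ≡ Saturday — that's 2076's doomsday.
In October the doomsday date is Oct 10.
Oct 8 is 2 days before Oct 10; 2 mod 7 = 2, so Saturday − 2 = Thursday.
322 mod 7 = 0, so 322 days after a Thursday is Thursday + 0 = Thursday.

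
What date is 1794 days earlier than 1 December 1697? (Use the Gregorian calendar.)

January 2, 1693

−365 (one year) → Dec 1, 1696 (1429 left).
−366 (one year; includes Feb 29, 1696) → Dec 1, 1695 (1063 left).
−365 (one year) → Dec 1, 1694 (698 left).
−365 (one year) → Dec 1, 1693 (333 left).
−1 → Nov 30, 1693 (end of Nov, 30 days; 332 left).
−30 → Oct 31, 1693 (end of Oct, 31 days; 302 left).
−31 → Sep 30, 1693 (end of Sep, 30 days; 271 left).
−30 → Aug 31, 1693 (end of Aug, 31 days; 241 left).
−31 → Jul 31, 1693 (end of Jul, 31 days; 210 left).
−31 → Jun 30, 1693 (end of Jun, 30 days; 179 left).
−30 → May 31, 1693 (end of May, 31 days; 149 left).
−31 → Apr 30, 1693 (end of Apr, 30 days; 118 left).
−30 → Mar 31, 1693 (end of Mar, 31 days; 88 left).
−31 → Feb 28, 1693 (end of Feb, 28 days; 57 left).
−28 → Jan 31, 1693 (end of Jan, 31 days; 29 left).
−29 → Jan 2, 1693.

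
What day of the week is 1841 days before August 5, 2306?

Sunday

First find the weekday of Aug 5, 2306. Doomsday rule: the anchor day for the 2300s is Wednesday. For year 06: 6÷12 = 0 r 6, and 6÷4 = 1, so 0+6+1 = 7.
Wednesday + 7 ≡ Wednesday — that's 2306's doomsday.
In August the doomsday date is Aug 8.
Aug 5 is 3 days before Aug 8; 3 mod 7 = 3, so Wednesday − 3 = Sunday.
1841 mod 7 = 0, so 1841 days before a Sunday is Sunday − 0 = Sunday.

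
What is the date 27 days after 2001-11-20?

December 17, 2001

Nov has 30 days: +11 → Dec 1, 2001 (16 left).
+16 → Dec 17, 2001.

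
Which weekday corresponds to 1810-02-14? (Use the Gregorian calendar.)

Wednesday

Doomsday rule: the anchor day for the 1800s is Friday. For year 10: 10÷12 = 0 r 10, and 10÷4 = 2, so 0+10+2 = 12.
Friday + 12 ≡ Wednesday — that's 1810's doomsday.
In February the doomsday date is Feb 28 (1810 is not a leap year).
Feb 14 is 14 days before Feb 28; 14 mod 7 = 0, so Wednesday − 0 = Wednesday.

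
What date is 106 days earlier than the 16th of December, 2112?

September 1, 2112

−16 → Nov 30, 2112 (end of Nov, 30 days; 90 left).
−30 → Oct 31, 2112 (end of Oct, 31 days; 60 left).
−31 → Sep 30, 2112 (end of Sep, 30 days; 29 left).
−29 → Sep 1, 2112.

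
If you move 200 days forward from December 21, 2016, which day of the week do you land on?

First find the weekday of Dec 21, 2016. Doomsday rule: the anchor day for the 2000s is Tuesday. For year 16: 16÷12 = 1 r 4, and 4÷4 = 1, so 1+4+1 = 6.
Tuesday + 6 ≡ Monday — that's 2016's doomsday.
In December the doomsday date is Dec 12.
Dec 21 is 9 days after Dec 12; 9 mod 7 = 2, so Monday + 2 = Wednesday.
200 mod 7 = 4, so 200 days after a Wednesday is Wednesday + 4 = Sunday.

Sunday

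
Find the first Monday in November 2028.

November 1, 2028 is a Wednesday.
The first Monday is therefore November 6 (5 days later).

November 6, 2028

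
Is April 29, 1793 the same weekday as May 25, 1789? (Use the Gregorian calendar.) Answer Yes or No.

Yes

From May 25, 1789 to Apr 29, 1793 is 1435 days.
1435 mod 7 = 0, so they are the same weekday.
(May 25, 1789 is a Monday; Apr 29, 1793 is a Monday.)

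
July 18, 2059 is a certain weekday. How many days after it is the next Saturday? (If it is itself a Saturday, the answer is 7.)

1

Jul 18, 2059 is a Friday.
From Friday to the next Saturday is 1 day.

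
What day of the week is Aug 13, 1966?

Saturday

Doomsday rule: the anchor day for the 1900s is Wednesday. For year 66: 66÷12 = 5 r 6, and 6÷4 = 1, so 5+6+1 = 12.
Wednesday + 12 ≡ Monday — that's 1966's doomsday.
In August the doomsday date is Aug 8.
Aug 13 is 5 days after Aug 8; 5 mod 7 = 5, so Monday + 5 = Saturday.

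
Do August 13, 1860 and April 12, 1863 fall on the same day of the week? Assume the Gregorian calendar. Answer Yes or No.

From Aug 13, 1860 to Apr 12, 1863 is 972 days.
972 mod 7 = 6, so they are different weekdays.
(Aug 13, 1860 is a Monday; Apr 12, 1863 is a Sunday.)

No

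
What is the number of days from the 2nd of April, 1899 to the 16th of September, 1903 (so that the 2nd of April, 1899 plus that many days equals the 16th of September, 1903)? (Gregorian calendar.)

Apr 2, 1899 → Apr 2, 1900: 365 days.
Apr 2, 1900 → Apr 2, 1901: 365 days.
Apr 2, 1901 → Apr 2, 1902: 365 days.
Apr 2, 1902 → Apr 2, 1903: 365 days.
Apr 2, 1903 → May 2, 1903: 30 days (April has 30).
May 2, 1903 → Jun 2, 1903: 31 days (May has 31).
Jun 2, 1903 → Jul 2, 1903: 30 days (June has 30).
Jul 2, 1903 → Aug 2, 1903: 31 days (July has 31).
Aug 2, 1903 → Sep 2, 1903: 31 days (August has 31).
Sep 2, 1903 → Sep 16, 1903: 14 days.
Total: 1627 days.

1627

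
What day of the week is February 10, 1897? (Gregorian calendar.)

January 1, 1897 is a Friday.
Jan 1, 1897 → Feb 1, 1897: 31 days (January has 31).
Feb 1, 1897 → Feb 10, 1897: 9 days.
Total: 40 days.
40 mod 7 = 5, so Friday + 5 = Wednesday.

Wednesday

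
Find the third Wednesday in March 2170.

March 1, 2170 is a Thursday.
The first Wednesday is therefore March 7 (6 days later).
The third Wednesday is 7 + 2×7 = March 21.

March 21, 2170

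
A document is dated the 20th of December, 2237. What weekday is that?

Wednesday

Doomsday rule: the anchor day for the 2200s is Friday. For year 37: 37÷12 = 3 r 1, and 1÷4 = 0, so 3+1+0 = 4.
Friday + 4 ≡ Tuesday — that's 2237's doomsday.
In December the doomsday date is Dec 12.
Dec 20 is 8 days after Dec 12; 8 mod 7 = 1, so Tuesday + 1 = Wednesday.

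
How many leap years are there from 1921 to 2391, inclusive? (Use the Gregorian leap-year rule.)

114

Multiples of 4 in [1921,2391]: 117.
Of those, multiples of 100: 4 (not leap unless ÷400).
Multiples of 400: 1.
Leap years = 117 − 4 + 1 = 114.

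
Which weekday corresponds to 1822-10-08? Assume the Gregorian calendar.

Tuesday

Doomsday rule: the anchor day for the 1800s is Friday. For year 22: 22÷12 = 1 r 10, and 10÷4 = 2, so 1+10+2 = 13.
Friday + 13 ≡ Thursday — that's 1822's doomsday.
In October the doomsday date is Oct 10.
Oct 8 is 2 days before Oct 10; 2 mod 7 = 2, so Thursday − 2 = Tuesday.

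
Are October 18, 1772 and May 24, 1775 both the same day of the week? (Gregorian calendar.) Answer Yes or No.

From Oct 18, 1772 to May 24, 1775 is 948 days.
948 mod 7 = 3, so they are different weekdays.
(Oct 18, 1772 is a Sunday; May 24, 1775 is a Wednesday.)

No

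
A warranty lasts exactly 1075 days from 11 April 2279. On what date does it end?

+366 (one year; includes Feb 29, 2280) → Apr 11, 2280 (709 left).
+365 (one year) → Apr 11, 2281 (344 left).
Apr has 30 days: +20 → May 1, 2281 (324 left).
May has 31 days: +31 → Jun 1, 2281 (293 left).
Jun has 30 days: +30 → Jul 1, 2281 (263 left).
Jul has 31 days: +31 → Aug 1, 2281 (232 left).
Aug has 31 days: +31 → Sep 1, 2281 (201 left).
Sep has 30 days: +30 → Oct 1, 2281 (171 left).
Oct has 31 days: +31 → Nov 1, 2281 (140 left).
Nov has 30 days: +30 → Dec 1, 2281 (110 left).
Dec has 31 days: +31 → Jan 1, 2282 (79 left).
Jan has 31 days: +31 → Feb 1, 2282 (48 left).
Feb has 28 days: +28 → Mar 1, 2282 (20 left).
+20 → Mar 21, 2282.

March 21, 2282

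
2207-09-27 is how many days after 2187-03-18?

7497

Mar 18, 2187 → Mar 18, 2188: 366 days (Feb 29, 2188 is in that span).
Mar 18, 2188 → Mar 18, 2189: 365 days.
Mar 18, 2189 → Mar 18, 2190: 365 days.
Mar 18, 2190 → Mar 18, 2191: 365 days.
Mar 18, 2191 → Mar 18, 2192: 366 days (Feb 29, 2192 is in that span).
Mar 18, 2192 → Mar 18, 2193: 365 days.
Mar 18, 2193 → Mar 18, 2194: 365 days.
Mar 18, 2194 → Mar 18, 2195: 365 days.
Mar 18, 2195 → Mar 18, 2196: 366 days (Feb 29, 2196 is in that span).
Mar 18, 2196 → Mar 18, 2197: 365 days.
Mar 18, 2197 → Mar 18, 2198: 365 days.
Mar 18, 2198 → Mar 18, 2199: 365 days.
Mar 18, 2199 → Mar 18, 2200: 365 days.
Mar 18, 2200 → Mar 18, 2201: 365 days.
Mar 18, 2201 → Mar 18, 2202: 365 days.
Mar 18, 2202 → Mar 18, 2203: 365 days.
Mar 18, 2203 → Mar 18, 2204: 366 days (Feb 29, 2204 is in that span).
Mar 18, 2204 → Mar 18, 2205: 365 days.
Mar 18, 2205 → Mar 18, 2206: 365 days.
Mar 18, 2206 → Mar 18, 2207: 365 days.
Mar 18, 2207 → Apr 18, 2207: 31 days (March has 31).
Apr 18, 2207 → May 18, 2207: 30 days (April has 30).
May 18, 2207 → Jun 18, 2207: 31 days (May has 31).
Jun 18, 2207 → Jul 18, 2207: 30 days (June has 30).
Jul 18, 2207 → Aug 18, 2207: 31 days (July has 31).
Aug 18, 2207 → Sep 18, 2207: 31 days (August has 31).
Sep 18, 2207 → Sep 27, 2207: 9 days.
Total: 7497 days.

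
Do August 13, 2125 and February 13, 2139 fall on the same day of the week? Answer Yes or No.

No

From Aug 13, 2125 to Feb 13, 2139 is 4932 days.
4932 mod 7 = 4, so they are different weekdays.
(Aug 13, 2125 is a Monday; Feb 13, 2139 is a Friday.)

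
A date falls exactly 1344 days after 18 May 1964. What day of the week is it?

First find the weekday of May 18, 1964. Doomsday rule: the anchor day for the 1900s is Wednesday. For year 64: 64÷12 = 5 r 4, and 4÷4 = 1, so 5+4+1 = 10.
Wednesday + 10 ≡ Saturday — that's 1964's doomsday.
In May the doomsday date is May 9.
May 18 is 9 days after May 9; 9 mod 7 = 2, so Saturday + 2 = Monday.
1344 mod 7 = 0, so 1344 days after a Monday is Monday + 0 = Monday.

Monday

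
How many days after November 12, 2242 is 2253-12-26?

Nov 12, 2242 → Nov 12, 2243: 365 days.
Nov 12, 2243 → Nov 12, 2244: 366 days (Feb 29, 2244 is in that span).
Nov 12, 2244 → Nov 12, 2245: 365 days.
Nov 12, 2245 → Nov 12, 2246: 365 days.
Nov 12, 2246 → Nov 12, 2247: 365 days.
Nov 12, 2247 → Nov 12, 2248: 366 days (Feb 29, 2248 is in that span).
Nov 12, 2248 → Nov 12, 2249: 365 days.
Nov 12, 2249 → Nov 12, 2250: 365 days.
Nov 12, 2250 → Nov 12, 2251: 365 days.
Nov 12, 2251 → Nov 12, 2252: 366 days (Feb 29, 2252 is in that span).
Nov 12, 2252 → Nov 12, 2253: 365 days.
Nov 12, 2253 → Dec 12, 2253: 30 days (November has 30).
Dec 12, 2253 → Dec 26, 2253: 14 days.
Total: 4062 days.

4062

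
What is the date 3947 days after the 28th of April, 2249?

+365 (one year) → Apr 28, 2250 (3582 left).
+365 (one year) → Apr 28, 2251 (3217 left).
+366 (one year; includes Feb 29, 2252) → Apr 28, 2252 (2851 left).
+365 (one year) → Apr 28, 2253 (2486 left).
+365 (one year) → Apr 28, 2254 (2121 left).
+365 (one year) → Apr 28, 2255 (1756 left).
+366 (one year; includes Feb 29, 2256) → Apr 28, 2256 (1390 left).
+365 (one year) → Apr 28, 2257 (1025 left).
+365 (one year) → Apr 28, 2258 (660 left).
+365 (one year) → Apr 28, 2259 (295 left).
Apr has 30 days: +3 → May 1, 2259 (292 left).
May has 31 days: +31 → Jun 1, 2259 (261 left).
Jun has 30 days: +30 → Jul 1, 2259 (231 left).
Jul has 31 days: +31 → Aug 1, 2259 (200 left).
Aug has 31 days: +31 → Sep 1, 2259 (169 left).
Sep has 30 days: +30 → Oct 1, 2259 (139 left).
Oct has 31 days: +31 → Nov 1, 2259 (108 left).
Nov has 30 days: +30 → Dec 1, 2259 (78 left).
Dec has 31 days: +31 → Jan 1, 2260 (47 left).
Jan has 31 days: +31 → Feb 1, 2260 (16 left).
+16 → Feb 17, 2260.

February 17, 2260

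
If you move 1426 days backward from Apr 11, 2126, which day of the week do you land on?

Saturday

First find the weekday of Apr 11, 2126. Doomsday rule: the anchor day for the 2100s is Sunday. For year 26: 26÷12 = 2 r 2, and 2÷4 = 0, so 2+2+0 = 4.
Sunday + 4 ≡ Thursday — that's 2126's doomsday.
In April the doomsday date is Apr 4.
Apr 11 is 7 days after Apr 4; 7 mod 7 = 0, so Thursday + 0 = Thursday.
1426 mod 7 = 5, so 1426 days before a Thursday is Thursday − 5 = Saturday.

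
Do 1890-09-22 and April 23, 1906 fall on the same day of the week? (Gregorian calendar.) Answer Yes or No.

Yes

From Sep 22, 1890 to Apr 23, 1906 is 5691 days.
5691 mod 7 = 0, so they are the same weekday.
(Sep 22, 1890 is a Monday; Apr 23, 1906 is a Monday.)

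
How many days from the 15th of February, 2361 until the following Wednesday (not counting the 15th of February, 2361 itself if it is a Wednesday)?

Feb 15, 2361 is a Wednesday.
From Wednesday to the next Wednesday is 7 days.

7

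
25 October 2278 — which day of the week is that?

Doomsday rule: the anchor day for the 2200s is Friday. For year 78: 78÷12 = 6 r 6, and 6÷4 = 1, so 6+6+1 = 13.
Friday + 13 ≡ Thursday — that's 2278's doomsday.
In October the doomsday date is Oct 10.
Oct 25 is 15 days after Oct 10; 15 mod 7 = 1, so Thursday + 1 = Friday.

Friday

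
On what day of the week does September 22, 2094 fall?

Doomsday rule: the anchor day for the 2000s is Tuesday. For year 94: 94÷12 = 7 r 10, and 10÷4 = 2, so 7+10+2 = 19.
Tuesday + 19 ≡ Sunday — that's 2094's doomsday.
In September the doomsday date is Sep 5.
Sep 22 is 17 days after Sep 5; 17 mod 7 = 3, so Sunday + 3 = Wednesday.

Wednesday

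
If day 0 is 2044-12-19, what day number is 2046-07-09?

567

Dec 19, 2044 → Dec 19, 2045: 365 days.
Dec 19, 2045 → Jan 19, 2046: 31 days (December has 31).
Jan 19, 2046 → Feb 19, 2046: 31 days (January has 31).
Feb 19, 2046 → Mar 19, 2046: 28 days (February has 28).
Mar 19, 2046 → Apr 19, 2046: 31 days (March has 31).
Apr 19, 2046 → May 19, 2046: 30 days (April has 30).
May 19, 2046 → Jun 19, 2046: 31 days (May has 31).
Jun 19, 2046 → Jul 9, 2046: 20 days.
Total: 567 days.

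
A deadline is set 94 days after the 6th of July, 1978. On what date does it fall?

Jul has 31 days: +26 → Aug 1, 1978 (68 left).
Aug has 31 days: +31 → Sep 1, 1978 (37 left).
Sep has 30 days: +30 → Oct 1, 1978 (7 left).
+7 → Oct 8, 1978.

October 8, 1978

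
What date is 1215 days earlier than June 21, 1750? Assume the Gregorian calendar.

−365 (one year) → Jun 21, 1749 (850 left).
−365 (one year) → Jun 21, 1748 (485 left).
−366 (one year; includes Feb 29, 1748) → Jun 21, 1747 (119 left).
−21 → May 31, 1747 (end of May, 31 days; 98 left).
−31 → Apr 30, 1747 (end of Apr, 30 days; 67 left).
−30 → Mar 31, 1747 (end of Mar, 31 days; 37 left).
−31 → Feb 28, 1747 (end of Feb, 28 days; 6 left).
−6 → Feb 22, 1747.

February 22, 1747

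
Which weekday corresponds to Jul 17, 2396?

Doomsday rule: the anchor day for the 2300s is Wednesday. For year 96: 96÷12 = 8 r 0, and 0÷4 = 0, so 8+0+0 = 8.
Wednesday + 8 ≡ Thursday — that's 2396's doomsday.
In July the doomsday date is Jul 11.
Jul 17 is 6 days after Jul 11; 6 mod 7 = 6, so Thursday + 6 = Wednesday.

Wednesday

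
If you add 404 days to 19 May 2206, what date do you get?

June 27, 2207

+365 (one year) → May 19, 2207 (39 left).
May has 31 days: +13 → Jun 1, 2207 (26 left).
+26 → Jun 27, 2207.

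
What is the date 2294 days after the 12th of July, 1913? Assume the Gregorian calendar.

October 23, 1919

+365 (one year) → Jul 12, 1914 (1929 left).
+365 (one year) → Jul 12, 1915 (1564 left).
+366 (one year; includes Feb 29, 1916) → Jul 12, 1916 (1198 left).
+365 (one year) → Jul 12, 1917 (833 left).
+365 (one year) → Jul 12, 1918 (468 left).
+365 (one year) → Jul 12, 1919 (103 left).
Jul has 31 days: +20 → Aug 1, 1919 (83 left).
Aug has 31 days: +31 → Sep 1, 1919 (52 left).
Sep has 30 days: +30 → Oct 1, 1919 (22 left).
+22 → Oct 23, 1919.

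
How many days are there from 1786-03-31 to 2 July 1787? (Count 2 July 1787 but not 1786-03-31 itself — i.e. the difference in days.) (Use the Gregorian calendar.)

458

Mar 31, 1786 → Mar 31, 1787: 365 days.
Mar 31, 1787 → Apr 30, 1787: 30 days (March has 31).
Apr 30, 1787 → May 30, 1787: 30 days (April has 30).
May 30, 1787 → Jun 30, 1787: 31 days (May has 31).
Jun 30, 1787 → Jul 2, 1787: 2 days.
Total: 458 days.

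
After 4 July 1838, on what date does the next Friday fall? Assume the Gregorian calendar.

Jul 4, 1838 is a Wednesday.
From Wednesday to the next Friday is 2 days.
Jul 4, 1838 + 2 = Jul 6, 1838.

July 6, 1838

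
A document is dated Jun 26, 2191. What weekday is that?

Doomsday rule: the anchor day for the 2100s is Sunday. For year 91: 91÷12 = 7 r 7, and 7÷4 = 1, so 7+7+1 = 15.
Sunday + 15 ≡ Monday — that's 2191's doomsday.
In June the doomsday date is Jun 6.
Jun 26 is 20 days after Jun 6; 20 mod 7 = 6, so Monday + 6 = Sunday.

Sunday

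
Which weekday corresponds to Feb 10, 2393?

Wednesday

Doomsday rule: the anchor day for the 2300s is Wednesday. For year 93: 93÷12 = 7 r 9, and 9÷4 = 2, so 7+9+2 = 18.
Wednesday + 18 ≡ Sunday — that's 2393's doomsday.
In February the doomsday date is Feb 28 (2393 is not a leap year).
Feb 10 is 18 days before Feb 28; 18 mod 7 = 4, so Sunday − 4 = Wednesday.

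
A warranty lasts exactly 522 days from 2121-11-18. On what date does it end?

+365 (one year) → Nov 18, 2122 (157 left).
Nov has 30 days: +13 → Dec 1, 2122 (144 left).
Dec has 31 days: +31 → Jan 1, 2123 (113 left).
Jan has 31 days: +31 → Feb 1, 2123 (82 left).
Feb has 28 days: +28 → Mar 1, 2123 (54 left).
Mar has 31 days: +31 → Apr 1, 2123 (23 left).
+23 → Apr 24, 2123.

April 24, 2123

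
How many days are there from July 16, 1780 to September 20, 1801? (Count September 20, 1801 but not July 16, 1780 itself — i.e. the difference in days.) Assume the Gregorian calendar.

7735

Jul 16, 1780 → Jul 16, 1781: 365 days.
Jul 16, 1781 → Jul 16, 1782: 365 days.
Jul 16, 1782 → Jul 16, 1783: 365 days.
Jul 16, 1783 → Jul 16, 1784: 366 days (Feb 29, 1784 is in that span).
Jul 16, 1784 → Jul 16, 1785: 365 days.
Jul 16, 1785 → Jul 16, 1786: 365 days.
Jul 16, 1786 → Jul 16, 1787: 365 days.
Jul 16, 1787 → Jul 16, 1788: 366 days (Feb 29, 1788 is in that span).
Jul 16, 1788 → Jul 16, 1789: 365 days.
Jul 16, 1789 → Jul 16, 1790: 365 days.
Jul 16, 1790 → Jul 16, 1791: 365 days.
Jul 16, 1791 → Jul 16, 1792: 366 days (Feb 29, 1792 is in that span).
Jul 16, 1792 → Jul 16, 1793: 365 days.
Jul 16, 1793 → Jul 16, 1794: 365 days.
Jul 16, 1794 → Jul 16, 1795: 365 days.
Jul 16, 1795 → Jul 16, 1796: 366 days (Feb 29, 1796 is in that span).
Jul 16, 1796 → Jul 16, 1797: 365 days.
Jul 16, 1797 → Jul 16, 1798: 365 days.
Jul 16, 1798 → Jul 16, 1799: 365 days.
Jul 16, 1799 → Jul 16, 1800: 365 days.
Jul 16, 1800 → Jul 16, 1801: 365 days.
Jul 16, 1801 → Aug 16, 1801: 31 days (July has 31).
Aug 16, 1801 → Sep 16, 1801: 31 days (August has 31).
Sep 16, 1801 → Sep 20, 1801: 4 days.
Total: 7735 days.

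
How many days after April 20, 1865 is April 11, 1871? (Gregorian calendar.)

Apr 20, 1865 → Apr 20, 1866: 365 days.
Apr 20, 1866 → Apr 20, 1867: 365 days.
Apr 20, 1867 → Apr 20, 1868: 366 days (Feb 29, 1868 is in that span).
Apr 20, 1868 → Apr 20, 1869: 365 days.
Apr 20, 1869 → Apr 20, 1870: 365 days.
Apr 20, 1870 → May 20, 1870: 30 days (April has 30).
May 20, 1870 → Jun 20, 1870: 31 days (May has 31).
Jun 20, 1870 → Jul 20, 1870: 30 days (June has 30).
Jul 20, 1870 → Aug 20, 1870: 31 days (July has 31).
Aug 20, 1870 → Sep 20, 1870: 31 days (August has 31).
Sep 20, 1870 → Oct 20, 1870: 30 days (September has 30).
Oct 20, 1870 → Nov 20, 1870: 31 days (October has 31).
Nov 20, 1870 → Dec 20, 1870: 30 days (November has 30).
Dec 20, 1870 → Jan 20, 1871: 31 days (December has 31).
Jan 20, 1871 → Feb 20, 1871: 31 days (January has 31).
Feb 20, 1871 → Mar 20, 1871: 28 days (February has 28).
Mar 20, 1871 → Apr 11, 1871: 22 days.
Total: 2182 days.

2182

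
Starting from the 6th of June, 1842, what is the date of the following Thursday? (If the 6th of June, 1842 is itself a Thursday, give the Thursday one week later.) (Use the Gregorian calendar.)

June 9, 1842

Jun 6, 1842 is a Monday.
From Monday to the next Thursday is 3 days.
Jun 6, 1842 + 3 = Jun 9, 1842.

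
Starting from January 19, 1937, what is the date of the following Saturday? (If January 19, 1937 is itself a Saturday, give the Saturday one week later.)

Jan 19, 1937 is a Tuesday.
From Tuesday to the next Saturday is 4 days.
Jan 19, 1937 + 4 = Jan 23, 1937.

January 23, 1937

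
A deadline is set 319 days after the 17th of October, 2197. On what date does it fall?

Oct has 31 days: +15 → Nov 1, 2197 (304 left).
Nov has 30 days: +30 → Dec 1, 2197 (274 left).
Dec has 31 days: +31 → Jan 1, 2198 (243 left).
Jan has 31 days: +31 → Feb 1, 2198 (212 left).
Feb has 28 days: +28 → Mar 1, 2198 (184 left).
Mar has 31 days: +31 → Apr 1, 2198 (153 left).
Apr has 30 days: +30 → May 1, 2198 (123 left).
May has 31 days: +31 → Jun 1, 2198 (92 left).
Jun has 30 days: +30 → Jul 1, 2198 (62 left).
Jul has 31 days: +31 → Aug 1, 2198 (31 left).
Aug has 31 days: +31 → Sep 1, 2198 (0 left).

September 1, 2198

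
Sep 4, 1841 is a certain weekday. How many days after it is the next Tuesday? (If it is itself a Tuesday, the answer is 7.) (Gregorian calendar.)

Sep 4, 1841 is a Saturday.
From Saturday to the next Tuesday is 3 days.

3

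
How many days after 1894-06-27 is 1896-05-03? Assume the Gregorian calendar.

Jun 27, 1894 → Jun 27, 1895: 365 days.
Jun 27, 1895 → Jul 27, 1895: 30 days (June has 30).
Jul 27, 1895 → Aug 27, 1895: 31 days (July has 31).
Aug 27, 1895 → Sep 27, 1895: 31 days (August has 31).
Sep 27, 1895 → Oct 27, 1895: 30 days (September has 30).
Oct 27, 1895 → Nov 27, 1895: 31 days (October has 31).
Nov 27, 1895 → Dec 27, 1895: 30 days (November has 30).
Dec 27, 1895 → Jan 27, 1896: 31 days (December has 31).
Jan 27, 1896 → Feb 27, 1896: 31 days (January has 31).
Feb 27, 1896 → Mar 27, 1896: 29 days (February has 29).
Mar 27, 1896 → Apr 27, 1896: 31 days (March has 31).
Apr 27, 1896 → May 3, 1896: 6 days.
Total: 676 days.

676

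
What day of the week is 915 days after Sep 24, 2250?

Sunday

Sep 24, 2250 is a Tuesday.
915 mod 7 = 5, so 915 days after a Tuesday is Tuesday + 5 = Sunday.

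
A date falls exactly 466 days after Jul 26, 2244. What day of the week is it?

Jul 26, 2244 is a Friday.
466 mod 7 = 4, so 466 days after a Friday is Friday + 4 = Tuesday.

Tuesday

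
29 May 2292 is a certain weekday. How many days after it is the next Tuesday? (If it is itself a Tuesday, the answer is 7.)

2

May 29, 2292 is a Sunday.
From Sunday to the next Tuesday is 2 days.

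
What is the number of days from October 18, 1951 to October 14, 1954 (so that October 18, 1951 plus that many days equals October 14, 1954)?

Oct 18, 1951 → Oct 18, 1952: 366 days (Feb 29, 1952 is in that span).
Oct 18, 1952 → Oct 18, 1953: 365 days.
Oct 18, 1953 → Nov 18, 1953: 31 days (October has 31).
Nov 18, 1953 → Dec 18, 1953: 30 days (November has 30).
Dec 18, 1953 → Jan 18, 1954: 31 days (December has 31).
Jan 18, 1954 → Feb 18, 1954: 31 days (January has 31).
Feb 18, 1954 → Mar 18, 1954: 28 days (February has 28).
Mar 18, 1954 → Apr 18, 1954: 31 days (March has 31).
Apr 18, 1954 → May 18, 1954: 30 days (April has 30).
May 18, 1954 → Jun 18, 1954: 31 days (May has 31).
Jun 18, 1954 → Jul 18, 1954: 30 days (June has 30).
Jul 18, 1954 → Aug 18, 1954: 31 days (July has 31).
Aug 18, 1954 → Sep 18, 1954: 31 days (August has 31).
Sep 18, 1954 → Oct 14, 1954: 26 days.
Total: 1092 days.

1092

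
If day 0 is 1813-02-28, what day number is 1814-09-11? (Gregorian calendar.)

Feb 28, 1813 → Feb 28, 1814: 365 days.
Feb 28, 1814 → Mar 28, 1814: 28 days (February has 28).
Mar 28, 1814 → Apr 28, 1814: 31 days (March has 31).
Apr 28, 1814 → May 28, 1814: 30 days (April has 30).
May 28, 1814 → Jun 28, 1814: 31 days (May has 31).
Jun 28, 1814 → Jul 28, 1814: 30 days (June has 30).
Jul 28, 1814 → Aug 28, 1814: 31 days (July has 31).
Aug 28, 1814 → Sep 11, 1814: 14 days.
Total: 560 days.

560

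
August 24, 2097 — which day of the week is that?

Saturday

Doomsday rule: the anchor day for the 2000s is Tuesday. For year 97: 97÷12 = 8 r 1, and 1÷4 = 0, so 8+1+0 = 9.
Tuesday + 9 ≡ Thursday — that's 2097's doomsday.
In August the doomsday date is Aug 8.
Aug 24 is 16 days after Aug 8; 16 mod 7 = 2, so Thursday + 2 = Saturday.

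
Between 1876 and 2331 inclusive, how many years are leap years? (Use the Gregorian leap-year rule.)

110

Multiples of 4 in [1876,2331]: 114.
Of those, multiples of 100: 5 (not leap unless ÷400).
Multiples of 400: 1.
Leap years = 114 − 5 + 1 = 110.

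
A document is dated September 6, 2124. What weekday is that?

Wednesday

Doomsday rule: the anchor day for the 2100s is Sunday. For year 24: 24÷12 = 2 r 0, and 0÷4 = 0, so 2+0+0 = 2.
Sunday + 2 ≡ Tuesday — that's 2124's doomsday.
In September the doomsday date is Sep 5.
Sep 6 is 1 day after Sep 5; 1 mod 7 = 1, so Tuesday + 1 = Wednesday.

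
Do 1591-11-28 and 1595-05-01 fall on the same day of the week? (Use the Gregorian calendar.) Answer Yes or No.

From Nov 28, 1591 to May 1, 1595 is 1250 days.
1250 mod 7 = 4, so they are different weekdays.
(Nov 28, 1591 is a Thursday; May 1, 1595 is a Monday.)

No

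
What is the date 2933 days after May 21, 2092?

+365 (one year) → May 21, 2093 (2568 left).
+365 (one year) → May 21, 2094 (2203 left).
+365 (one year) → May 21, 2095 (1838 left).
+366 (one year; includes Feb 29, 2096) → May 21, 2096 (1472 left).
+365 (one year) → May 21, 2097 (1107 left).
+365 (one year) → May 21, 2098 (742 left).
+365 (one year) → May 21, 2099 (377 left).
May has 31 days: +11 → Jun 1, 2099 (366 left).
Jun has 30 days: +30 → Jul 1, 2099 (336 left).
Jul has 31 days: +31 → Aug 1, 2099 (305 left).
Aug has 31 days: +31 → Sep 1, 2099 (274 left).
Sep has 30 days: +30 → Oct 1, 2099 (244 left).
Oct has 31 days: +31 → Nov 1, 2099 (213 left).
Nov has 30 days: +30 → Dec 1, 2099 (183 left).
Dec has 31 days: +31 → Jan 1, 2100 (152 left).
Jan has 31 days: +31 → Feb 1, 2100 (121 left).
Feb has 28 days: +28 → Mar 1, 2100 (93 left).
Mar has 31 days: +31 → Apr 1, 2100 (62 left).
Apr has 30 days: +30 → May 1, 2100 (32 left).
May has 31 days: +31 → Jun 1, 2100 (1 left).
+1 → Jun 2, 2100.

June 2, 2100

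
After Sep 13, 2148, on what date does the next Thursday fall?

September 19, 2148

Sep 13, 2148 is a Friday.
From Friday to the next Thursday is 6 days.
Sep 13, 2148 + 6 = Sep 19, 2148.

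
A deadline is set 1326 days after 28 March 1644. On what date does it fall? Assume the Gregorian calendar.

November 14, 1647

+365 (one year) → Mar 28, 1645 (961 left).
+365 (one year) → Mar 28, 1646 (596 left).
+365 (one year) → Mar 28, 1647 (231 left).
Mar has 31 days: +4 → Apr 1, 1647 (227 left).
Apr has 30 days: +30 → May 1, 1647 (197 left).
May has 31 days: +31 → Jun 1, 1647 (166 left).
Jun has 30 days: +30 → Jul 1, 1647 (136 left).
Jul has 31 days: +31 → Aug 1, 1647 (105 left).
Aug has 31 days: +31 → Sep 1, 1647 (74 left).
Sep has 30 days: +30 → Oct 1, 1647 (44 left).
Oct has 31 days: +31 → Nov 1, 1647 (13 left).
+13 → Nov 14, 1647.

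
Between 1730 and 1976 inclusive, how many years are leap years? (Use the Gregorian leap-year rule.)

Multiples of 4 in [1730,1976]: 62.
Of those, multiples of 100: 2 (not leap unless ÷400).
Multiples of 400: 0.
Leap years = 62 − 2 + 0 = 60.

60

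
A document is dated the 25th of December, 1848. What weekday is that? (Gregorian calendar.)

Doomsday rule: the anchor day for the 1800s is Friday. For year 48: 48÷12 = 4 r 0, and 0÷4 = 0, so 4+0+0 = 4.
Friday + 4 ≡ Tuesday — that's 1848's doomsday.
In December the doomsday date is Dec 12.
Dec 25 is 13 days after Dec 12; 13 mod 7 = 6, so Tuesday + 6 = Monday.

Monday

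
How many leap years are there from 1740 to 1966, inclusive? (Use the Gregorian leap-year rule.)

55

Multiples of 4 in [1740,1966]: 57.
Of those, multiples of 100: 2 (not leap unless ÷400).
Multiples of 400: 0.
Leap years = 57 − 2 + 0 = 55.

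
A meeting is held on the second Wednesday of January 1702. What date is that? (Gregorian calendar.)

January 11, 1702

January 1, 1702 is a Sunday.
The first Wednesday is therefore January 4 (3 days later).
The second Wednesday is 4 + 1×7 = January 11.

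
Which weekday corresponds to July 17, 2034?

January 1, 2034 is a Sunday.
Jan 1, 2034 → Feb 1, 2034: 31 days (January has 31).
Feb 1, 2034 → Mar 1, 2034: 28 days (February has 28).
Mar 1, 2034 → Apr 1, 2034: 31 days (March has 31).
Apr 1, 2034 → May 1, 2034: 30 days (April has 30).
May 1, 2034 → Jun 1, 2034: 31 days (May has 31).
Jun 1, 2034 → Jul 1, 2034: 30 days (June has 30).
Jul 1, 2034 → Jul 17, 2034: 16 days.
Total: 197 days.
197 mod 7 = 1, so Sunday + 1 = Monday.

Monday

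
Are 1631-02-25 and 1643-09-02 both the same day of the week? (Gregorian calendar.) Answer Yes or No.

No

From Feb 25, 1631 to Sep 2, 1643 is 4572 days.
4572 mod 7 = 1, so they are different weekdays.
(Feb 25, 1631 is a Tuesday; Sep 2, 1643 is a Wednesday.)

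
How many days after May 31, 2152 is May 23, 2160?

May 31, 2152 → May 31, 2153: 365 days.
May 31, 2153 → May 31, 2154: 365 days.
May 31, 2154 → May 31, 2155: 365 days.
May 31, 2155 → May 31, 2156: 366 days (Feb 29, 2156 is in that span).
May 31, 2156 → May 31, 2157: 365 days.
May 31, 2157 → May 31, 2158: 365 days.
May 31, 2158 → May 31, 2159: 365 days.
May 31, 2159 → Jun 30, 2159: 30 days (May has 31).
Jun 30, 2159 → Jul 30, 2159: 30 days (June has 30).
Jul 30, 2159 → Aug 30, 2159: 31 days (July has 31).
Aug 30, 2159 → Sep 30, 2159: 31 days (August has 31).
Sep 30, 2159 → Oct 30, 2159: 30 days (September has 30).
Oct 30, 2159 → Nov 30, 2159: 31 days (October has 31).
Nov 30, 2159 → Dec 30, 2159: 30 days (November has 30).
Dec 30, 2159 → Jan 30, 2160: 31 days (December has 31).
Jan 30, 2160 → Feb 29, 2160: 30 days (January has 31).
Feb 29, 2160 → Mar 29, 2160: 29 days (February has 29).
Mar 29, 2160 → Apr 29, 2160: 31 days (March has 31).
Apr 29, 2160 → May 23, 2160: 24 days.
Total: 2914 days.

2914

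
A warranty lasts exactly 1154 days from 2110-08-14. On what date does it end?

October 11, 2113

+365 (one year) → Aug 14, 2111 (789 left).
+366 (one year; includes Feb 29, 2112) → Aug 14, 2112 (423 left).
+365 (one year) → Aug 14, 2113 (58 left).
Aug has 31 days: +18 → Sep 1, 2113 (40 left).
Sep has 30 days: +30 → Oct 1, 2113 (10 left).
+10 → Oct 11, 2113.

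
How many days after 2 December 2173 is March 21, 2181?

2666

Dec 2, 2173 → Dec 2, 2174: 365 days.
Dec 2, 2174 → Dec 2, 2175: 365 days.
Dec 2, 2175 → Dec 2, 2176: 366 days (Feb 29, 2176 is in that span).
Dec 2, 2176 → Dec 2, 2177: 365 days.
Dec 2, 2177 → Dec 2, 2178: 365 days.
Dec 2, 2178 → Dec 2, 2179: 365 days.
Dec 2, 2179 → Dec 2, 2180: 366 days (Feb 29, 2180 is in that span).
Dec 2, 2180 → Jan 2, 2181: 31 days (December has 31).
Jan 2, 2181 → Feb 2, 2181: 31 days (January has 31).
Feb 2, 2181 → Mar 2, 2181: 28 days (February has 28).
Mar 2, 2181 → Mar 21, 2181: 19 days.
Total: 2666 days.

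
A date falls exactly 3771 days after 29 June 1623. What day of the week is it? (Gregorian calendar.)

First find the weekday of Jun 29, 1623. Doomsday rule: the anchor day for the 1600s is Tuesday. For year 23: 23÷12 = 1 r 11, and 11÷4 = 2, so 1+11+2 = 14.
Tuesday + 14 ≡ Tuesday — that's 1623's doomsday.
In June the doomsday date is Jun 6.
Jun 29 is 23 days after Jun 6; 23 mod 7 = 2, so Tuesday + 2 = Thursday.
3771 mod 7 = 5, so 3771 days after a Thursday is Thursday + 5 = Tuesday.

Tuesday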